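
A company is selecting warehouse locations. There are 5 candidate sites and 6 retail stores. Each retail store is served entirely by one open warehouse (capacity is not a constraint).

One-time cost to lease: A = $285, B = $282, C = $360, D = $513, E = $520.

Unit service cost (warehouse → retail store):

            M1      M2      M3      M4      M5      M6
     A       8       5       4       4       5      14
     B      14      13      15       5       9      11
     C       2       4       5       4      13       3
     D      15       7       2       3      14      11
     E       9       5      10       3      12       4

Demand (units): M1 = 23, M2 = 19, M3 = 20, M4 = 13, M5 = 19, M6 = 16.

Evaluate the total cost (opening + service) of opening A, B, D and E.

Each retail store is assigned to its cheapest site among the open ones.
{A, B, D, E}: M1→A 8·23=184, M2→A 5·19=95, M3→D 2·20=40, M4→D 3·13=39, M5→A 5·19=95, M6→E 4·16=64. Service 517; fixed 1600; total 2117.

Total cost: 2117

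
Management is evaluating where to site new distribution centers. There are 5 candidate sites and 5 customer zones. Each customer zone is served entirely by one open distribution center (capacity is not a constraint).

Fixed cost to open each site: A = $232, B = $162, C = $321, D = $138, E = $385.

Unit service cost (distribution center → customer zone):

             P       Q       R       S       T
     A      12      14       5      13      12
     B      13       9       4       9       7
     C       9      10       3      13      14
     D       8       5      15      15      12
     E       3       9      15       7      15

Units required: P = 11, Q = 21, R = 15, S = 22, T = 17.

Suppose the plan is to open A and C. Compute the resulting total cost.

Total cost: 1397

Each customer zone is assigned to its cheapest site among the open ones.
{A, C}: P→C 9·11=99, Q→C 10·21=210, R→C 3·15=45, S→A 13·22=286, T→A 12·17=204. Service 844; fixed 553; total 1397.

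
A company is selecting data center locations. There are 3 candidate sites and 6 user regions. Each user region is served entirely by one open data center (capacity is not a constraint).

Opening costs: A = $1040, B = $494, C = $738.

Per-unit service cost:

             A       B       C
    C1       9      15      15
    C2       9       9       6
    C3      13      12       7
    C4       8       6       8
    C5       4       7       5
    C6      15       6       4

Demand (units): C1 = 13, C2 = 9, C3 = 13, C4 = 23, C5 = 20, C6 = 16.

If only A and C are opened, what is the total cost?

Total cost: 2368

Each user region is assigned to its cheapest site among the open ones.
{A, C}: C1→A 9·13=117, C2→C 6·9=54, C3→C 7·13=91, C4→A 8·23=184, C5→A 4·20=80, C6→C 4·16=64. Service 590; fixed 1778; total 2368.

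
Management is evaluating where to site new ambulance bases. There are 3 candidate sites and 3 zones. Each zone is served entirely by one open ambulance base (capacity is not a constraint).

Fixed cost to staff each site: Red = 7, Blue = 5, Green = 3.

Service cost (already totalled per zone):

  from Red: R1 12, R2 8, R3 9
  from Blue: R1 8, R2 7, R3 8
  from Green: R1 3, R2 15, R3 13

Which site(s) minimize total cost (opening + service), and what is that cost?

For any fixed open set, each zone goes to its cheapest open site; total = fixed + service.
{Blue, Green}: R1→Green 3, R2→Blue 7, R3→Blue 8. Service 18; fixed 8; total 26.
{Blue}: R1→Blue 8, R2→Blue 7, R3→Blue 8. Service 23; fixed 5; total 28.
{Red, Green}: service 20 + fixed 10 = 30
{Red, Blue, Green}: service 18 + fixed 15 = 33
No other subset beats 26.

Open Blue and Green; minimum total cost 26.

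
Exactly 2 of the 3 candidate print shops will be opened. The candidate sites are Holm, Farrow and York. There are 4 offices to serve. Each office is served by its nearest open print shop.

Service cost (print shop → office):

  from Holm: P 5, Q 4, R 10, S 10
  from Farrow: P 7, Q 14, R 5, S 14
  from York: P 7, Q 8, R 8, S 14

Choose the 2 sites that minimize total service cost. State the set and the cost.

With exactly 2 open, each office uses its cheapest among the chosen.
{Holm, Farrow}: P→Holm 5, Q→Holm 4, R→Farrow 5, S→Holm 10. Service cost 24.
{Holm, York}: service cost 27
{Farrow, York}: service cost 34
Among all 3 size-2 choices, {Holm, Farrow} is lowest.

Choose Holm and Farrow; total service cost 24.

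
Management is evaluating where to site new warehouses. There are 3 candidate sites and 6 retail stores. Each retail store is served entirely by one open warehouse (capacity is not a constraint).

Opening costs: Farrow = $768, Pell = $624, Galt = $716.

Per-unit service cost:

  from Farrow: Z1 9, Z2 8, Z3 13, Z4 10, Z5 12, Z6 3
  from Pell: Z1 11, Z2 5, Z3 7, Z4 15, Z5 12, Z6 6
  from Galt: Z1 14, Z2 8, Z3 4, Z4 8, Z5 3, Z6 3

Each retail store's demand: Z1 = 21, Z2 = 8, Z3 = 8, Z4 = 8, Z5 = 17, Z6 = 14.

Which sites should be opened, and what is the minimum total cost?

For any fixed open set, each retail store goes to its cheapest open site; total = fixed + service.
{Galt}: Z1→Galt 14·21=294, Z2→Galt 8·8=64, Z3→Galt 4·8=32, Z4→Galt 8·8=64, Z5→Galt 3·17=51, Z6→Galt 3·14=42. Service 547; fixed 716; total 1263.
{Pell}: Z1→Pell 11·21=231, Z2→Pell 5·8=40, Z3→Pell 7·8=56, Z4→Pell 15·8=120, Z5→Pell 12·17=204, Z6→Pell 6·14=84. Service 735; fixed 624; total 1359.
{Farrow}: service 683 + fixed 768 = 1451
{Farrow, Pell, Galt}: Z1→Farrow 9·21=189, Z2→Pell 5·8=40, Z3→Galt 4·8=32, Z4→Galt 8·8=64, Z5→Galt 3·17=51, Z6→Farrow 3·14=42. Service 418; fixed 2108; total 2526.
No other subset beats 1263.

Open Galt only; minimum total cost 1263.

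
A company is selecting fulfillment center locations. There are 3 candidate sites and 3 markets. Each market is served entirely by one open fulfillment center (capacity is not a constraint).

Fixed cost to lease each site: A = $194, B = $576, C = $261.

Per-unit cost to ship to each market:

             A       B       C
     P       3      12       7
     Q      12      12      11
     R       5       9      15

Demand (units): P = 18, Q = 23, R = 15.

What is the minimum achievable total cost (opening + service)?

Minimum total cost: 599

For any fixed open set, each market goes to its cheapest open site; total = fixed + service.
{A}: P→A 3·18=54, Q→A 12·23=276, R→A 5·15=75. Service 405; fixed 194; total 599.
{A, C}: service 382 + fixed 455 = 837
{C}: P→C 7·18=126, Q→C 11·23=253, R→C 15·15=225. Service 604; fixed 261; total 865.
{A, B, C}: service 382 + fixed 1031 = 1413
No other subset beats 599.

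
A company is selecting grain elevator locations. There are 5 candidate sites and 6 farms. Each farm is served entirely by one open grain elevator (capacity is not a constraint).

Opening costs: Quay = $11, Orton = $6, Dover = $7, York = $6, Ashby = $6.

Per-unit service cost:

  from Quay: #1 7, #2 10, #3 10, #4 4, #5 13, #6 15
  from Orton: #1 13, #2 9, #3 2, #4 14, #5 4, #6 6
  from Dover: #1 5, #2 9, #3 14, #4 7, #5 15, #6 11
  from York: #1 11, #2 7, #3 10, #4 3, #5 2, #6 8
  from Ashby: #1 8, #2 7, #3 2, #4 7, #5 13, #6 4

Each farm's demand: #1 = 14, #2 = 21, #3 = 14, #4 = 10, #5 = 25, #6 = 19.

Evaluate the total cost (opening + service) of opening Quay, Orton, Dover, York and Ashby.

Each farm is assigned to its cheapest site among the open ones.
{Quay, Orton, Dover, York, Ashby}: #1→Dover 5·14=70, #2→York 7·21=147, #3→Orton 2·14=28, #4→York 3·10=30, #5→York 2·25=50, #6→Ashby 4·19=76. Service 401; fixed 36; total 437.

Total cost: 437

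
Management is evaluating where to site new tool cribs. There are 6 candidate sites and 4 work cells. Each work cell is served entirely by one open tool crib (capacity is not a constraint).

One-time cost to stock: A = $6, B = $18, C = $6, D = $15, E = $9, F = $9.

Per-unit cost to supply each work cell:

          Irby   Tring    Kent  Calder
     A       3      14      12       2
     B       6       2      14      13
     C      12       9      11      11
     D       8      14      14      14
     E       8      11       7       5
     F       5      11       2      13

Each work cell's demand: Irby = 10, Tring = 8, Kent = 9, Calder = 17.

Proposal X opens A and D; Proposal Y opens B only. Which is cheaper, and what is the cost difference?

Proposal X is cheaper by 136.

Proposal X: {A, D}: Irby→A 3·10=30, Tring→A 14·8=112, Kent→A 12·9=108, Calder→A 2·17=34. Service 284; fixed 21; total 305.
Proposal Y: {B}: Irby→B 6·10=60, Tring→B 2·8=16, Kent→B 14·9=126, Calder→B 13·17=221. Service 423; fixed 18; total 441.
Difference: |305 − 441| = 136.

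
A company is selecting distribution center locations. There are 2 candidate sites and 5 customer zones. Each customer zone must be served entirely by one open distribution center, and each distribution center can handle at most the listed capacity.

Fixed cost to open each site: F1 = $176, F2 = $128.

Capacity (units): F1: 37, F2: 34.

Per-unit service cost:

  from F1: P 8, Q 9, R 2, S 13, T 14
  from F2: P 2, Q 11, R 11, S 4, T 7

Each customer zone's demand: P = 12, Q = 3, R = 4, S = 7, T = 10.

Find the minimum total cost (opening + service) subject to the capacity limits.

Minimum total cost: 461

Open {F1, F2}: P→F2 2·12=24, Q→F1 9·3=27, R→F1 2·4=8, S→F2 4·7=28, T→F2 7·10=70.
Loads: F1 carries 7/37, F2 carries 29/34. Service 157; fixed 304; total 461.
Next best feasible plan costs 467.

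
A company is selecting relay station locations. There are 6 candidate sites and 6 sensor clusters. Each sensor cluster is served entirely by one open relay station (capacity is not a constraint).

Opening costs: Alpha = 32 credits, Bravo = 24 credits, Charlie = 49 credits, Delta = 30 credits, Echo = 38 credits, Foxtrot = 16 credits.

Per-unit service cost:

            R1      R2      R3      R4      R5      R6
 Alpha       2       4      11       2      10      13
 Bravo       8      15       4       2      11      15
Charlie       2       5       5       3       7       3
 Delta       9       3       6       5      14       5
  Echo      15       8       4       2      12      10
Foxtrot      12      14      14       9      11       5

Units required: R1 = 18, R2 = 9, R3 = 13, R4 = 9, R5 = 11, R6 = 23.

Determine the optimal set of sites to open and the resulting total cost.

For any fixed open set, each sensor cluster goes to its cheapest open site; total = fixed + service.
{Charlie}: R1→Charlie 2·18=36, R2→Charlie 5·9=45, R3→Charlie 5·13=65, R4→Charlie 3·9=27, R5→Charlie 7·11=77, R6→Charlie 3·23=69. Service 319; fixed 49; total 368.
{Bravo, Charlie}: R1→Charlie 2·18=36, R2→Charlie 5·9=45, R3→Bravo 4·13=52, R4→Bravo 2·9=18, R5→Charlie 7·11=77, R6→Charlie 3·23=69. Service 297; fixed 73; total 370.
{Charlie, Delta}: service 301 + fixed 79 = 380
{Alpha, Bravo, Charlie, Delta, Echo, Foxtrot}: R1→Alpha 2·18=36, R2→Delta 3·9=27, R3→Bravo 4·13=52, R4→Alpha 2·9=18, R5→Charlie 7·11=77, R6→Charlie 3·23=69. Service 279; fixed 189; total 468.
No other subset beats 368.

Open Charlie only; minimum total cost 368.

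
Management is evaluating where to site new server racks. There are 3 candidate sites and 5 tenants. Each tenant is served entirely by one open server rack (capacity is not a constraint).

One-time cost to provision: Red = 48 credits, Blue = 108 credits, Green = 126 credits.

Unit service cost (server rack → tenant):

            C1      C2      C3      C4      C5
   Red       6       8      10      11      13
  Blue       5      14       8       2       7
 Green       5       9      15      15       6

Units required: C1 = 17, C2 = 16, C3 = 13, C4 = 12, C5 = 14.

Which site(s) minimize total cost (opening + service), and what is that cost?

For any fixed open set, each tenant goes to its cheapest open site; total = fixed + service.
{Red, Blue}: C1→Blue 5·17=85, C2→Red 8·16=128, C3→Blue 8·13=104, C4→Blue 2·12=24, C5→Blue 7·14=98. Service 439; fixed 156; total 595.
{Blue}: service 535 + fixed 108 = 643
{Blue, Green}: C1→Blue 5·17=85, C2→Green 9·16=144, C3→Blue 8·13=104, C4→Blue 2·12=24, C5→Green 6·14=84. Service 441; fixed 234; total 675.
{Red, Blue, Green}: service 425 + fixed 282 = 707
No other subset beats 595.

Open Red and Blue; minimum total cost 595.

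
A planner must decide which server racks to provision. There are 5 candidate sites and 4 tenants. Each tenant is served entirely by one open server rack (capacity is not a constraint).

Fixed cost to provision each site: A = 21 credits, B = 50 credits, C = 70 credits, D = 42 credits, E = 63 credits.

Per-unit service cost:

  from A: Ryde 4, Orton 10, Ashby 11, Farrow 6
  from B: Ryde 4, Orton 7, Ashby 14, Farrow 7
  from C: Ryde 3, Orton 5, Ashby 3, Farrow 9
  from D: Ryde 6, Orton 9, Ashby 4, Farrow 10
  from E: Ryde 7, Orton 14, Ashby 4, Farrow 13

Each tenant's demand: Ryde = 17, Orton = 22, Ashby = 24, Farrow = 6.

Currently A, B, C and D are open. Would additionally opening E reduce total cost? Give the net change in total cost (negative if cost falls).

Current service cost with {A, B, C, D}: 269.
Adding E: each tenant re-picks its cheapest; new service cost 269, saving 0.
Extra fixed cost: 63. Net change = 63 − 0 = 63.
(Totals: 452 → 515.)

No — net change +63 (cost rises by 63).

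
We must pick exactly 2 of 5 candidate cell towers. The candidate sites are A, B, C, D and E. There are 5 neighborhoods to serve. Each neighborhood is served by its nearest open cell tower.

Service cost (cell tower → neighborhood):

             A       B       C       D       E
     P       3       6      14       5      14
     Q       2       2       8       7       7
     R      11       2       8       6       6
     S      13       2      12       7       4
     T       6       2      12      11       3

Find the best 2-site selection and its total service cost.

With exactly 2 open, each neighborhood uses its cheapest among the chosen.
{A, B}: P→A 3, Q→A 2, R→B 2, S→B 2, T→B 2. Service cost 11.
{B, D}: service cost 13
{B, C}: service cost 14
Among all 10 size-2 choices, {A, B} is lowest.

Choose A and B; total service cost 11.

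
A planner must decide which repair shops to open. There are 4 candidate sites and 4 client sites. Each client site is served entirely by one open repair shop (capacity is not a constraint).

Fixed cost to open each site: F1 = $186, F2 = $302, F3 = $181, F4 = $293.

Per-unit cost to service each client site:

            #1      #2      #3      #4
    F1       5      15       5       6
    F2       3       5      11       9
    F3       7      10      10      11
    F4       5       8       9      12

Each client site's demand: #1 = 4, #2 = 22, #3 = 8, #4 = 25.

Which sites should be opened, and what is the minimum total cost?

Open F1 only; minimum total cost 726.

For any fixed open set, each client site goes to its cheapest open site; total = fixed + service.
{F1}: #1→F1 5·4=20, #2→F1 15·22=330, #3→F1 5·8=40, #4→F1 6·25=150. Service 540; fixed 186; total 726.
{F2}: #1→F2 3·4=12, #2→F2 5·22=110, #3→F2 11·8=88, #4→F2 9·25=225. Service 435; fixed 302; total 737.
{F3}: #1→F3 7·4=28, #2→F3 10·22=220, #3→F3 10·8=80, #4→F3 11·25=275. Service 603; fixed 181; total 784.
{F1, F2, F3, F4}: service 312 + fixed 962 = 1274
No other subset beats 726.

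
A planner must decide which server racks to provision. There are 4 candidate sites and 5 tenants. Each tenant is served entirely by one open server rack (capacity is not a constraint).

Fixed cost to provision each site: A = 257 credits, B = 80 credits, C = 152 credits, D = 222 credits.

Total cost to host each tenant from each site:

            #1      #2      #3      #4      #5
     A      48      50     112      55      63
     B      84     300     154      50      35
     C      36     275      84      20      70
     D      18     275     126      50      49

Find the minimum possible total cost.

Minimum total cost: 585

For any fixed open set, each tenant goes to its cheapest open site; total = fixed + service.
{A}: #1→A 48, #2→A 50, #3→A 112, #4→A 55, #5→A 63. Service 328; fixed 257; total 585.
{A, B}: service 295 + fixed 337 = 632
{C}: service 485 + fixed 152 = 637
{A, B, C, D}: #1→D 18, #2→A 50, #3→C 84, #4→C 20, #5→B 35. Service 207; fixed 711; total 918.
No other subset beats 585.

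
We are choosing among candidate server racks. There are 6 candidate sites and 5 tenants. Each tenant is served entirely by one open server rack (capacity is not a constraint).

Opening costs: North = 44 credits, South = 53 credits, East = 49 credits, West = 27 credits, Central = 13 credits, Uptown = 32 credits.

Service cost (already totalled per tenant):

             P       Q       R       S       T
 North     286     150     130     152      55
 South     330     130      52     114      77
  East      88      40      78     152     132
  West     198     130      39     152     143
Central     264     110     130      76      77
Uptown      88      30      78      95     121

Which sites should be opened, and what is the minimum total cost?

For any fixed open set, each tenant goes to its cheapest open site; total = fixed + service.
{West, Central, Uptown}: P→Uptown 88, Q→Uptown 30, R→West 39, S→Central 76, T→Central 77. Service 310; fixed 72; total 382.
{Central, Uptown}: P→Uptown 88, Q→Uptown 30, R→Uptown 78, S→Central 76, T→Central 77. Service 349; fixed 45; total 394.
{North, West, Central, Uptown}: P→Uptown 88, Q→Uptown 30, R→West 39, S→Central 76, T→North 55. Service 288; fixed 116; total 404.
{North, South, East, West, Central, Uptown}: service 288 + fixed 218 = 506
No other subset beats 382.

Open West, Central and Uptown; minimum total cost 382.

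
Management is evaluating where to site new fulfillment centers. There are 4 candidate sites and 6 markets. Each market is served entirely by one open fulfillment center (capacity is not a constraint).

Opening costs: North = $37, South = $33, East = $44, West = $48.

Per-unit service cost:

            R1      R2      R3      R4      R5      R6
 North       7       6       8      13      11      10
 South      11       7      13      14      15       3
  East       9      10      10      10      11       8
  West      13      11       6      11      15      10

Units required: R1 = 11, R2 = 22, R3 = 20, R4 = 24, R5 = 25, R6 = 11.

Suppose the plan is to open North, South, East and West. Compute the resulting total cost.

Total cost: 1039

Each market is assigned to its cheapest site among the open ones.
{North, South, East, West}: R1→North 7·11=77, R2→North 6·22=132, R3→West 6·20=120, R4→East 10·24=240, R5→North 11·25=275, R6→South 3·11=33. Service 877; fixed 162; total 1039.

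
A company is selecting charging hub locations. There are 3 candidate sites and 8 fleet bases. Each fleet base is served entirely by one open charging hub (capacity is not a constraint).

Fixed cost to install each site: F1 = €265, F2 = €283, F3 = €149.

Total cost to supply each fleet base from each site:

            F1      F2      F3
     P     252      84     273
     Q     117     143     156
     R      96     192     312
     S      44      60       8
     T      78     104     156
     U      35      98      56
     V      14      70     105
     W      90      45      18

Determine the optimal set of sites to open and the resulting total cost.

Open F1 only; minimum total cost 991.

For any fixed open set, each fleet base goes to its cheapest open site; total = fixed + service.
{F1}: P→F1 252, Q→F1 117, R→F1 96, S→F1 44, T→F1 78, U→F1 35, V→F1 14, W→F1 90. Service 726; fixed 265; total 991.
{F1, F3}: P→F1 252, Q→F1 117, R→F1 96, S→F3 8, T→F1 78, U→F1 35, V→F1 14, W→F3 18. Service 618; fixed 414; total 1032.
{F1, F2}: service 513 + fixed 548 = 1061
{F1, F2, F3}: service 450 + fixed 697 = 1147
(All 7 nonempty subsets were checked; F1 only is lowest.)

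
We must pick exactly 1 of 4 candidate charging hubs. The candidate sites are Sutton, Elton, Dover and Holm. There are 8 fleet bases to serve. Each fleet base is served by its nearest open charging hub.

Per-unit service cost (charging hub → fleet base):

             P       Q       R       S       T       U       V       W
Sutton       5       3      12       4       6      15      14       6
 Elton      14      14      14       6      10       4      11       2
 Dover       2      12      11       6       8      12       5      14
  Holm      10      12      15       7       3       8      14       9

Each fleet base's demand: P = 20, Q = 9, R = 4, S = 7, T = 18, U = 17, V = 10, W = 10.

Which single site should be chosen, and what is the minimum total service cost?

Choose Sutton only; total service cost 766.

With exactly 1 open, each fleet base uses its cheapest among the chosen.
{Sutton}: P→Sutton 5·20=100, Q→Sutton 3·9=27, R→Sutton 12·4=48, S→Sutton 4·7=28, T→Sutton 6·18=108, U→Sutton 15·17=255, V→Sutton 14·10=140, W→Sutton 6·10=60. Service cost 766.
{Dover}: service cost 772
{Holm}: service cost 837
Among all 4 size-1 choices, {Sutton} is lowest.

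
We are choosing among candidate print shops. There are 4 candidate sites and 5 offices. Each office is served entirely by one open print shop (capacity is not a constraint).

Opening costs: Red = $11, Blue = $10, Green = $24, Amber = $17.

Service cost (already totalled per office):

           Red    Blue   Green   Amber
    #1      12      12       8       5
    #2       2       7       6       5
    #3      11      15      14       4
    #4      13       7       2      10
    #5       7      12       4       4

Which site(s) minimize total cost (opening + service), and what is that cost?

Open Amber only; minimum total cost 45.

For any fixed open set, each office goes to its cheapest open site; total = fixed + service.
{Amber}: #1→Amber 5, #2→Amber 5, #3→Amber 4, #4→Amber 10, #5→Amber 4. Service 28; fixed 17; total 45.
{Blue, Amber}: service 25 + fixed 27 = 52
{Red, Amber}: service 25 + fixed 28 = 53
{Red, Blue, Green, Amber}: service 17 + fixed 62 = 79
No other subset beats 45.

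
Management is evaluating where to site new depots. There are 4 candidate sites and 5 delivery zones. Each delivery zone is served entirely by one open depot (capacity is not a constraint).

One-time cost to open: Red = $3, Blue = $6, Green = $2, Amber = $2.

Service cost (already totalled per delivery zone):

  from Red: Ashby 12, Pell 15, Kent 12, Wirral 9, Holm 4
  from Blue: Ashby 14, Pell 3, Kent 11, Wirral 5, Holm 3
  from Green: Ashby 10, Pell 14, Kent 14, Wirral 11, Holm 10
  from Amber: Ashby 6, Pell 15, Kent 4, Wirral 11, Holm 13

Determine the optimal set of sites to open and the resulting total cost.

For any fixed open set, each delivery zone goes to its cheapest open site; total = fixed + service.
{Blue, Amber}: Ashby→Amber 6, Pell→Blue 3, Kent→Amber 4, Wirral→Blue 5, Holm→Blue 3. Service 21; fixed 8; total 29.
{Blue, Green, Amber}: service 21 + fixed 10 = 31
{Red, Blue, Amber}: Ashby→Amber 6, Pell→Blue 3, Kent→Amber 4, Wirral→Blue 5, Holm→Blue 3. Service 21; fixed 11; total 32.
{Red, Blue, Green, Amber}: Ashby→Amber 6, Pell→Blue 3, Kent→Amber 4, Wirral→Blue 5, Holm→Blue 3. Service 21; fixed 13; total 34.
No other subset beats 29.

Open Blue and Amber; minimum total cost 29.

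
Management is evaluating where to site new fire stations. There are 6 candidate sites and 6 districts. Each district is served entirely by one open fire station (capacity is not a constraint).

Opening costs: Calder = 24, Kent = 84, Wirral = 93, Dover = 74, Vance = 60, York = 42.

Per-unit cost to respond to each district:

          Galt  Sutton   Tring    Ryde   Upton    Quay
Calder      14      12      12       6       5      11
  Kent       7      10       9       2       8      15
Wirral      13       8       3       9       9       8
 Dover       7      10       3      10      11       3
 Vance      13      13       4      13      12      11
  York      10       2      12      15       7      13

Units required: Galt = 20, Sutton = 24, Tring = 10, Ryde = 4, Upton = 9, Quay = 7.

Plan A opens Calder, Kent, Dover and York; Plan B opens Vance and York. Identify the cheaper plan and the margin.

Plan A is cheaper by 66.

Plan A: {Calder, Kent, Dover, York}: Galt→Kent 7·20=140, Sutton→York 2·24=48, Tring→Dover 3·10=30, Ryde→Kent 2·4=8, Upton→Calder 5·9=45, Quay→Dover 3·7=21. Service 292; fixed 224; total 516.
Plan B: {Vance, York}: Galt→York 10·20=200, Sutton→York 2·24=48, Tring→Vance 4·10=40, Ryde→Vance 13·4=52, Upton→York 7·9=63, Quay→Vance 11·7=77. Service 480; fixed 102; total 582.
Difference: |516 − 582| = 66.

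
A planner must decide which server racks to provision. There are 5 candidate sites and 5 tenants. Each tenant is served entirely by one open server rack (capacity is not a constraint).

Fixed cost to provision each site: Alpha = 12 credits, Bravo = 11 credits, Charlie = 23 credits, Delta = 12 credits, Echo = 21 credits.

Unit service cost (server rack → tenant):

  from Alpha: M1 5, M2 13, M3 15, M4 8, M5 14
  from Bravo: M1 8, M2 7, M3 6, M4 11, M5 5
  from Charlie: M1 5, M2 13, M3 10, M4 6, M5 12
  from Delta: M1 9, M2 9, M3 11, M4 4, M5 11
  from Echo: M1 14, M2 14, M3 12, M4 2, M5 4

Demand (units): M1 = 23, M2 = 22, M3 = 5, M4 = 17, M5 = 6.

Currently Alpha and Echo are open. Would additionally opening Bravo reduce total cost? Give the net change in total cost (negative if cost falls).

Yes — net change −151 (cost falls by 151).

Current service cost with {Alpha, Echo}: 519.
Adding Bravo: each tenant re-picks its cheapest; new service cost 357, saving 162.
Extra fixed cost: 11. Net change = 11 − 162 = -151.
(Totals: 552 → 401.)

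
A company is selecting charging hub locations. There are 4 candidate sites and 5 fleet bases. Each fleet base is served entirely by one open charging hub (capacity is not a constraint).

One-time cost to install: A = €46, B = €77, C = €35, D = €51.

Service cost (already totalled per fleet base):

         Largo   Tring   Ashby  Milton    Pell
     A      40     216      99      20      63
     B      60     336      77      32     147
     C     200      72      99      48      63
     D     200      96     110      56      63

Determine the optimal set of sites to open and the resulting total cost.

Open A and C; minimum total cost 375.

For any fixed open set, each fleet base goes to its cheapest open site; total = fixed + service.
{A, C}: Largo→A 40, Tring→C 72, Ashby→A 99, Milton→A 20, Pell→A 63. Service 294; fixed 81; total 375.
{A, D}: service 318 + fixed 97 = 415
{B, C}: service 304 + fixed 112 = 416
{A, B, C, D}: service 272 + fixed 209 = 481
(All 15 nonempty subsets were checked; A and C is lowest.)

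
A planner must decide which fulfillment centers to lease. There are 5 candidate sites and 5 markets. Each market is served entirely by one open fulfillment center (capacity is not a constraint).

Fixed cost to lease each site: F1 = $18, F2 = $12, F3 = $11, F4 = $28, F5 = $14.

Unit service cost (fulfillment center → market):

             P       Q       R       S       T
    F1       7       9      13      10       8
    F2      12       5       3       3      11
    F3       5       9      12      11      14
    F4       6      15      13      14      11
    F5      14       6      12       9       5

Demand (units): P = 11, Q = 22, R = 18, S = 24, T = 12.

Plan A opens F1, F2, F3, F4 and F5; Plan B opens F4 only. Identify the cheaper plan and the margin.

Plan A: {F1, F2, F3, F4, F5}: P→F3 5·11=55, Q→F2 5·22=110, R→F2 3·18=54, S→F2 3·24=72, T→F5 5·12=60. Service 351; fixed 83; total 434.
Plan B: {F4}: P→F4 6·11=66, Q→F4 15·22=330, R→F4 13·18=234, S→F4 14·24=336, T→F4 11·12=132. Service 1098; fixed 28; total 1126.
Difference: |434 − 1126| = 692.

Plan A is cheaper by 692.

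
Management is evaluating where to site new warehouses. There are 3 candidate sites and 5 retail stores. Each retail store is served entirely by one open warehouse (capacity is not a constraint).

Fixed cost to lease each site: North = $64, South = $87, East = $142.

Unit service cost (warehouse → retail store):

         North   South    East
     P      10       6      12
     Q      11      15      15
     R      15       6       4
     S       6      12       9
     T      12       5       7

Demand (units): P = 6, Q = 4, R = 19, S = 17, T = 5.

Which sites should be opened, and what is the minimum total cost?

For any fixed open set, each retail store goes to its cheapest open site; total = fixed + service.
{North, South}: P→South 6·6=36, Q→North 11·4=44, R→South 6·19=114, S→North 6·17=102, T→South 5·5=25. Service 321; fixed 151; total 472.
{North, East}: service 317 + fixed 206 = 523
{South}: service 439 + fixed 87 = 526
{North, South, East}: service 283 + fixed 293 = 576
No other subset beats 472.

Open North and South; minimum total cost 472.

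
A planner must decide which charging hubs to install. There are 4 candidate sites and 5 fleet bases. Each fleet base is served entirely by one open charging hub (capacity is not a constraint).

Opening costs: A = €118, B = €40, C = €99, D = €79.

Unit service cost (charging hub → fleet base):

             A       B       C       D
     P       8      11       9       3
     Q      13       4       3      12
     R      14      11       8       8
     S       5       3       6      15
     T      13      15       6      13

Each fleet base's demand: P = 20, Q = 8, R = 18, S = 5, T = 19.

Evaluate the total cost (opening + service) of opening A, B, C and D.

Each fleet base is assigned to its cheapest site among the open ones.
{A, B, C, D}: P→D 3·20=60, Q→C 3·8=24, R→C 8·18=144, S→B 3·5=15, T→C 6·19=114. Service 357; fixed 336; total 693.

Total cost: 693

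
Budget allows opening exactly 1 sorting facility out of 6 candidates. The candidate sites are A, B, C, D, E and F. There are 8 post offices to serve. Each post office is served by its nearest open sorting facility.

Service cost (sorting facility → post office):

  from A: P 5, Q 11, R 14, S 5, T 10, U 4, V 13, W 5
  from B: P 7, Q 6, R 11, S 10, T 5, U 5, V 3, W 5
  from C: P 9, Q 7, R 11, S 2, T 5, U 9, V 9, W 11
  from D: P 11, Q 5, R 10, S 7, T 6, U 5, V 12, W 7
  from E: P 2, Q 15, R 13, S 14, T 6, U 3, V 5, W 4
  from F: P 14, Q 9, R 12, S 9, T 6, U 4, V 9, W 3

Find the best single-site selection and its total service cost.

Choose B only; total service cost 52.

With exactly 1 open, each post office uses its cheapest among the chosen.
{B}: P→B 7, Q→B 6, R→B 11, S→B 10, T→B 5, U→B 5, V→B 3, W→B 5. Service cost 52.
{E}: service cost 62
{C}: service cost 63
Among all 6 size-1 choices, {B} is lowest.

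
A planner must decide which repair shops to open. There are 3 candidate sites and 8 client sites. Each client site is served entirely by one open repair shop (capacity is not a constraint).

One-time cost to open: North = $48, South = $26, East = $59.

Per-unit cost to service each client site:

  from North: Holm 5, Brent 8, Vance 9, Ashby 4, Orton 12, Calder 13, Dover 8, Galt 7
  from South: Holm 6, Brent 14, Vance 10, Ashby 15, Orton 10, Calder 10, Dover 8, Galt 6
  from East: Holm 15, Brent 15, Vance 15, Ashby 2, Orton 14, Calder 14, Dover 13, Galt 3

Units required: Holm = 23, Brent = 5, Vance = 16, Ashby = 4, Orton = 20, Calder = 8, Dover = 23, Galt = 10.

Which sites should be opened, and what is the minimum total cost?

Open North and South; minimum total cost 913.

For any fixed open set, each client site goes to its cheapest open site; total = fixed + service.
{North, South}: Holm→North 5·23=115, Brent→North 8·5=40, Vance→North 9·16=144, Ashby→North 4·4=16, Orton→South 10·20=200, Calder→South 10·8=80, Dover→North 8·23=184, Galt→South 6·10=60. Service 839; fixed 74; total 913.
{North, South, East}: service 801 + fixed 133 = 934
{South, East}: service 870 + fixed 85 = 955
{South}: Holm→South 6·23=138, Brent→South 14·5=70, Vance→South 10·16=160, Ashby→South 15·4=60, Orton→South 10·20=200, Calder→South 10·8=80, Dover→South 8·23=184, Galt→South 6·10=60. Service 952; fixed 26; total 978.
No other subset beats 913.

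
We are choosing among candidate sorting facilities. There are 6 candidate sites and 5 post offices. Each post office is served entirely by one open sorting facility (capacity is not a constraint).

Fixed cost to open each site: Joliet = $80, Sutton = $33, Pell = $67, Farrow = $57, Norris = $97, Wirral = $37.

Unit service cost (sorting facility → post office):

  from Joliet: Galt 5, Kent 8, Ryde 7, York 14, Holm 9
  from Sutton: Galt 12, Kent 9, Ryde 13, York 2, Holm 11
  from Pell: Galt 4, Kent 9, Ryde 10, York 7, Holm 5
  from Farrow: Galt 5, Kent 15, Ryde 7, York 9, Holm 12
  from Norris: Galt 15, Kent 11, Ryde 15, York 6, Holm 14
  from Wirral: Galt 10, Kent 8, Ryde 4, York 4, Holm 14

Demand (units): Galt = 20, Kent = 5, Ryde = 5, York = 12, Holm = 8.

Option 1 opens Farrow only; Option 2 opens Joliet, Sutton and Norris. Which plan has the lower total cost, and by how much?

Option 1: {Farrow}: Galt→Farrow 5·20=100, Kent→Farrow 15·5=75, Ryde→Farrow 7·5=35, York→Farrow 9·12=108, Holm→Farrow 12·8=96. Service 414; fixed 57; total 471.
Option 2: {Joliet, Sutton, Norris}: Galt→Joliet 5·20=100, Kent→Joliet 8·5=40, Ryde→Joliet 7·5=35, York→Sutton 2·12=24, Holm→Joliet 9·8=72. Service 271; fixed 210; total 481.
Difference: |471 − 481| = 10.

Option 1 is cheaper by 10.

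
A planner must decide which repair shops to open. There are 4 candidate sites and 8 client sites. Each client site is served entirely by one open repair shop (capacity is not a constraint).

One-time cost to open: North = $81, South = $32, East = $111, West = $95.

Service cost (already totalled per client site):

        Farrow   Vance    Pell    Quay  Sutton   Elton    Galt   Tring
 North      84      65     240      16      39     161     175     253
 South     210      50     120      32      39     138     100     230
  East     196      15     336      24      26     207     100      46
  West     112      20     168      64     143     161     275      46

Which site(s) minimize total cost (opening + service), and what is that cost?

Open South and West; minimum total cost 734.

For any fixed open set, each client site goes to its cheapest open site; total = fixed + service.
{South, West}: Farrow→West 112, Vance→West 20, Pell→South 120, Quay→South 32, Sutton→South 39, Elton→South 138, Galt→South 100, Tring→West 46. Service 607; fixed 127; total 734.
{North, South, East}: Farrow→North 84, Vance→East 15, Pell→South 120, Quay→North 16, Sutton→East 26, Elton→South 138, Galt→South 100, Tring→East 46. Service 545; fixed 224; total 769.
{North, South, West}: service 563 + fixed 208 = 771
{North, South, East, West}: Farrow→North 84, Vance→East 15, Pell→South 120, Quay→North 16, Sutton→East 26, Elton→South 138, Galt→South 100, Tring→East 46. Service 545; fixed 319; total 864.
No other subset beats 734.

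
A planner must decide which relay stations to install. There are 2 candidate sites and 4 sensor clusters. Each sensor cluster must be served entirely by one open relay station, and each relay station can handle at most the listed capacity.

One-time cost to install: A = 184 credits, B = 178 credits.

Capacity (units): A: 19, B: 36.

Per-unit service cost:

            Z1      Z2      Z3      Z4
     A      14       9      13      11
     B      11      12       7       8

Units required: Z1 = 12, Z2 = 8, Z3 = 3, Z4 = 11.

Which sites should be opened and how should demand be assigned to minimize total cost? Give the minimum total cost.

Open {B}: Z1→B 11·12=132, Z2→B 12·8=96, Z3→B 7·3=21, Z4→B 8·11=88.
Loads: B carries 34/36. Service 337; fixed 178; total 515.
Next best feasible plan costs 675.

Minimum total cost: 515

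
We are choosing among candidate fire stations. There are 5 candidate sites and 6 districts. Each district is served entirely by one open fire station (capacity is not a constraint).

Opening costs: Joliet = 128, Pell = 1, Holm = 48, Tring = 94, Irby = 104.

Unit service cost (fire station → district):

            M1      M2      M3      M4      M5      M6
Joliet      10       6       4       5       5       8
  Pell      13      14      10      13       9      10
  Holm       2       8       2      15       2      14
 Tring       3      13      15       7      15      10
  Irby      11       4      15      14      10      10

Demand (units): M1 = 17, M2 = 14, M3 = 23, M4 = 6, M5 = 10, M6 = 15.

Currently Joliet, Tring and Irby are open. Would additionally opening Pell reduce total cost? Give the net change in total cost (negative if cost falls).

Current service cost with {Joliet, Tring, Irby}: 399.
Adding Pell: each district re-picks its cheapest; new service cost 399, saving 0.
Extra fixed cost: 1. Net change = 1 − 0 = 1.
(Totals: 725 → 726.)

No — net change +1 (cost rises by 1).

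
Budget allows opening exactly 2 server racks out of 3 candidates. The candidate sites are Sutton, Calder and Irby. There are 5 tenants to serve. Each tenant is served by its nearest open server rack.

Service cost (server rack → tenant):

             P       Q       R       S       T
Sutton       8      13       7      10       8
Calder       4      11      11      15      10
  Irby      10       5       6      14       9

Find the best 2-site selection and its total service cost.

With exactly 2 open, each tenant uses its cheapest among the chosen.
{Sutton, Irby}: P→Sutton 8, Q→Irby 5, R→Irby 6, S→Sutton 10, T→Sutton 8. Service cost 37.
{Calder, Irby}: service cost 38
{Sutton, Calder}: service cost 40
Among all 3 size-2 choices, {Sutton, Irby} is lowest.

Choose Sutton and Irby; total service cost 37.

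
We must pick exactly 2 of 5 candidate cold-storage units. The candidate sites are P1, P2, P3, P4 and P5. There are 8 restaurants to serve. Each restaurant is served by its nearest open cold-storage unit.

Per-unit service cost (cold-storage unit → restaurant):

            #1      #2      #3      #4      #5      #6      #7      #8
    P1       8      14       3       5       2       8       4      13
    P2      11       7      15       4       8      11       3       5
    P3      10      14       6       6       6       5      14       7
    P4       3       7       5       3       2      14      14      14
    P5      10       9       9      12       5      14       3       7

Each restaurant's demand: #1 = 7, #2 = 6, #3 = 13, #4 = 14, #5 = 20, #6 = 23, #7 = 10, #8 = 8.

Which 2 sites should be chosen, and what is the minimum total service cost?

Choose P1 and P2; total service cost 487.

With exactly 2 open, each restaurant uses its cheapest among the chosen.
{P1, P2}: #1→P1 8·7=56, #2→P2 7·6=42, #3→P1 3·13=39, #4→P2 4·14=56, #5→P1 2·20=40, #6→P1 8·23=184, #7→P2 3·10=30, #8→P2 5·8=40. Service cost 487.
{P1, P3}: service cost 500
{P1, P4}: service cost 512
Among all 10 size-2 choices, {P1, P2} is lowest.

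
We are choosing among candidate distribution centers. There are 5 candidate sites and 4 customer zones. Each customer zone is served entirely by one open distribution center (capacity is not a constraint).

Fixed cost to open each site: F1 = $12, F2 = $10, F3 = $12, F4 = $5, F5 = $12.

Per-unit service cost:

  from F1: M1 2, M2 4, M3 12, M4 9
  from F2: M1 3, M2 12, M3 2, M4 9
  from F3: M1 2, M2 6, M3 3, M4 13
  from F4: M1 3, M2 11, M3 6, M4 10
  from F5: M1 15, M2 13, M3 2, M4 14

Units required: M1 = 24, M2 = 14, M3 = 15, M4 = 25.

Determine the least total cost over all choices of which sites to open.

Minimum total cost: 381

For any fixed open set, each customer zone goes to its cheapest open site; total = fixed + service.
{F1, F2}: M1→F1 2·24=48, M2→F1 4·14=56, M3→F2 2·15=30, M4→F1 9·25=225. Service 359; fixed 22; total 381.
{F1, F5}: service 359 + fixed 24 = 383
{F1, F2, F4}: M1→F1 2·24=48, M2→F1 4·14=56, M3→F2 2·15=30, M4→F1 9·25=225. Service 359; fixed 27; total 386.
{F1, F2, F3, F4, F5}: M1→F1 2·24=48, M2→F1 4·14=56, M3→F2 2·15=30, M4→F1 9·25=225. Service 359; fixed 51; total 410.
No other subset beats 381.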